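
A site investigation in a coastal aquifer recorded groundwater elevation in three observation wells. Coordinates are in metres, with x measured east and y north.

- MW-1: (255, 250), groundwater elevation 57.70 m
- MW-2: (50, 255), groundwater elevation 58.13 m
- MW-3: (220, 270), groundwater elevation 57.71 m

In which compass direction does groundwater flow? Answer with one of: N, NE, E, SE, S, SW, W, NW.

NE

With h = a·x + b·y + c and MW-1 as origin, the differences give:
  (-205)·a + 5·b = +0.43
  (-35)·a + 20·b = +0.01
Eliminate b (×20 and ×5, subtract): -3925·a = 8.550 → a = ∂h/∂x = -0.002178
Back-substitute: b = ∂h/∂y = -0.003312.
Flow = −∇h = (+0.002178 east, +0.003312 north), which points northeast.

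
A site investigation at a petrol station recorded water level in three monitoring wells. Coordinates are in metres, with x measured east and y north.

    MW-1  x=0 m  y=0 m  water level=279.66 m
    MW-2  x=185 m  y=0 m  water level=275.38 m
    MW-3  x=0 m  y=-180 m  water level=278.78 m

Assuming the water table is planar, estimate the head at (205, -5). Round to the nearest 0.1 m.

∂h/∂x = (275.38 − 279.66) / (185 − 0) = -0.02314
∂h/∂y = (278.78 − 279.66) / (-180 − 0) = +0.004889
h(205, -5) = 279.66 + (-0.02314)·(205) + (+0.004889)·(-5) = 279.66 -4.743 -0.024 = 274.893 m.

274.9 m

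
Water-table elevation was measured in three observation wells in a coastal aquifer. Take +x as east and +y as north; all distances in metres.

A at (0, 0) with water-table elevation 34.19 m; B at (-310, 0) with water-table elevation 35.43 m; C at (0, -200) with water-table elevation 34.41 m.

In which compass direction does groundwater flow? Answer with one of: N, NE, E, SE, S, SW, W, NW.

E

∂h/∂x = (35.43 − 34.19) / (-310 − 0) = -0.004000
∂h/∂y = (34.41 − 34.19) / (-200 − 0) = -0.001100
Flow = −∇h = (+0.004000 east, +0.001100 north), which points east.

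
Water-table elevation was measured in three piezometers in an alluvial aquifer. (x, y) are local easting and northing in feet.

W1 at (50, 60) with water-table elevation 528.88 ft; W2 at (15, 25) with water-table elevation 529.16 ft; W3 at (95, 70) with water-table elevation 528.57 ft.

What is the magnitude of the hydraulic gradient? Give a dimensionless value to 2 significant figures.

Differences from W1: to W2 (Δx, Δy, Δh) = (-35, -35, +0.28); to W3 = (45, 10, -0.31).
Solve a·Δx + b·Δy = Δh: det = (-35)·10 − 45·(-35) = 1225.
∂h/∂x = [(+0.28)·10 − (-0.31)·(-35)] / 1225 = -0.006571
∂h/∂y = [(-35)·(-0.31) − 45·(+0.28)] / 1225 = -0.001429
|∇h| = √(-0.006571² + -0.001429²) = 0.006725

0.0067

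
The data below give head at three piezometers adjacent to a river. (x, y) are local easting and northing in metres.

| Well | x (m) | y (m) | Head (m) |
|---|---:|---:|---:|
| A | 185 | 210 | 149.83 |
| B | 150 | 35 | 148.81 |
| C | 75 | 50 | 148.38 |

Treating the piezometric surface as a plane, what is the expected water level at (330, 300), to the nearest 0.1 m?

151.2 m

With h = a·x + b·y + c and A as origin, the differences give:
  (-35)·a + (-175)·b = -1.02
  (-110)·a + (-160)·b = -1.45
Eliminate b (×(-160) and ×(-175), subtract): -13650·a = -90.550 → a = ∂h/∂x = +0.006634
Back-substitute: b = ∂h/∂y = +0.004502.
h(330, 300) = 149.83 + (+0.006634)·(145) + (+0.004502)·(90) = 149.83 +0.962 +0.405 = 151.197 m.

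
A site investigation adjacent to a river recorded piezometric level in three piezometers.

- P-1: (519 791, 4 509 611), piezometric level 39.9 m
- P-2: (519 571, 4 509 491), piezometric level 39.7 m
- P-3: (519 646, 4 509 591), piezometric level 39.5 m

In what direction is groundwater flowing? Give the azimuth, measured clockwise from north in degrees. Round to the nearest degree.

323°

Three-point gradient (reference P-1): Δ to P-2 = (-220, -120, -0.2), Δ to P-3 = (-145, -20, -0.4).
∂h/∂x = +0.003385, ∂h/∂y = -0.004538 (det = -13000).
Flow direction (−∇h) has components (-0.003385 E, +0.004538 N).
Azimuth = atan2(E, N) = atan2(-0.003385, +0.004538) = 323.3° ≈ 323°.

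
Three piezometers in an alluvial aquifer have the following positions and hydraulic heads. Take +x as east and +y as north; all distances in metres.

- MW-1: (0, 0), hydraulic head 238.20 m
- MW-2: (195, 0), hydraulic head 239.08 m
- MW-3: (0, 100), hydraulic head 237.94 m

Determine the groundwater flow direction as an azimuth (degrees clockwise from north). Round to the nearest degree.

300°

∂h/∂x = (239.08 − 238.20) / (195 − 0) = +0.004513
∂h/∂y = (237.94 − 238.20) / (100 − 0) = -0.002600
Flow direction (−∇h) has components (-0.004513 E, +0.002600 N).
Azimuth = atan2(E, N) = atan2(-0.004513, +0.002600) = 299.9° ≈ 300°.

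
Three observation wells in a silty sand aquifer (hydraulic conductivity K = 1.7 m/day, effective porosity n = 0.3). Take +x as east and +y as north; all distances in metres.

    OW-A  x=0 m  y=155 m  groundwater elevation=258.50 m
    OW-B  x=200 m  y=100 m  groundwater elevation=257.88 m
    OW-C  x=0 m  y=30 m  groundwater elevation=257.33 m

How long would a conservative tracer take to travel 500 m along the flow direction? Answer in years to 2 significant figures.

26 years

Three-point gradient (reference OW-A): Δ to OW-B = (200, -55, -0.62), Δ to OW-C = (0, -125, -1.17).
∂h/∂x = -0.0005260, ∂h/∂y = +0.009360 (det = -25000).
|∇h| = √(-0.0005260² + 0.009360²) = 0.009375
Seepage velocity v = K·i/n = 1.7 × 0.009375 / 0.3 = 0.05313 m/day.
t = 500 / 0.05313 = 9411 days = 25.8 years.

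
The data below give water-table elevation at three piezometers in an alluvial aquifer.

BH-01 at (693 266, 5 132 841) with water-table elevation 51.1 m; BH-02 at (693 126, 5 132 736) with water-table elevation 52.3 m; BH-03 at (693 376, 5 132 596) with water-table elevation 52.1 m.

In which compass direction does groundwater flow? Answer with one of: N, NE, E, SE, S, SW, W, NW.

Differences from BH-01: to BH-02 (Δx, Δy, Δh) = (-140, -105, +1.2); to BH-03 = (110, -245, +1.0).
Determinant of the coordinate differences = (-140)·(-245) − 110·(-105) = 45850.
∂h/∂x = [(+1.2)·(-245) − (+1.0)·(-105)] / 45850 = -0.004122
∂h/∂y = [(-140)·(+1.0) − 110·(+1.2)] / 45850 = -0.005932
Flow = −∇h = (+0.004122 east, +0.005932 north), which points northeast.

NE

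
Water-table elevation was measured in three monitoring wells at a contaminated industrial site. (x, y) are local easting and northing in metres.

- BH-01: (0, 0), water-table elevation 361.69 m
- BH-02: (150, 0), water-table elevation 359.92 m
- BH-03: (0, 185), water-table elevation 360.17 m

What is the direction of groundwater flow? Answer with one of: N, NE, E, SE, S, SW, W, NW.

NE

∂h/∂x = (359.92 − 361.69) / (150 − 0) = -0.01180
∂h/∂y = (360.17 − 361.69) / (185 − 0) = -0.008216
Flow = −∇h = (+0.01180 east, +0.008216 north), which points northeast.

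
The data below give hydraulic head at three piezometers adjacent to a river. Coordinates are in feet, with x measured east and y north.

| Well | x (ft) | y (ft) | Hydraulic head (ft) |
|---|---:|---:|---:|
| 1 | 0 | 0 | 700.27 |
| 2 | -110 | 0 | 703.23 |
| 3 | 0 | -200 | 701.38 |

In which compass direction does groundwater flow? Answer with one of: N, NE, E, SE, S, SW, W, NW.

E

∂h/∂x = (703.23 − 700.27) / (-110 − 0) = -0.02691
∂h/∂y = (701.38 − 700.27) / (-200 − 0) = -0.005550
Flow = −∇h = (+0.02691 east, +0.005550 north), which points east.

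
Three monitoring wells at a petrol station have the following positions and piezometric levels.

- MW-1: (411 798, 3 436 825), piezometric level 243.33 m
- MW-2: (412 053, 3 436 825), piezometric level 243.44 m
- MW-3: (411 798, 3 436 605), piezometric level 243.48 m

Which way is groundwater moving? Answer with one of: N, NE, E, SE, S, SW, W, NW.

NW

∂h/∂x = (243.44 − 243.33) / (412053 − 411798) = +0.0004314
∂h/∂y = (243.48 − 243.33) / (3436605 − 3436825) = -0.0006818
Flow = −∇h = (-0.0004314 east, +0.0006818 north), which points northwest.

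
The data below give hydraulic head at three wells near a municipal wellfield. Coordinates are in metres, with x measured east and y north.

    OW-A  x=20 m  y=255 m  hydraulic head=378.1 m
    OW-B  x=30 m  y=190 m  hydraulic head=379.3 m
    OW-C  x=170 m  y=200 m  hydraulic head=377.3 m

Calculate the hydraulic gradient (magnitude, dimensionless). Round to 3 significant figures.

0.0241

Taking OW-A as reference: OW-B−OW-A = (10, -65, +1.2); OW-C−OW-A = (150, -55, -0.8).
Solve a·Δx + b·Δy = Δh: det = 10·(-55) − 150·(-65) = 9200.
∂h/∂x = [(+1.2)·(-55) − (-0.8)·(-65)] / 9200 = -0.01283
∂h/∂y = [10·(-0.8) − 150·(+1.2)] / 9200 = -0.02043
|∇h| = √(-0.01283² + -0.02043²) = 0.02412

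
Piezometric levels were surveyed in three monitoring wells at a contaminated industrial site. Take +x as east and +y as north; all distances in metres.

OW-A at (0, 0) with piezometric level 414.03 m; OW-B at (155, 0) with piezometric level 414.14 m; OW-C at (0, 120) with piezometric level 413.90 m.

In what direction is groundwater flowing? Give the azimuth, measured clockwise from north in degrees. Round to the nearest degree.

∂h/∂x = (414.14 − 414.03) / (155 − 0) = +0.0007097
∂h/∂y = (413.90 − 414.03) / (120 − 0) = -0.001083
Flow direction (−∇h) has components (-0.0007097 E, +0.001083 N).
Azimuth = atan2(E, N) = atan2(-0.0007097, +0.001083) = 326.8° ≈ 327°.

327°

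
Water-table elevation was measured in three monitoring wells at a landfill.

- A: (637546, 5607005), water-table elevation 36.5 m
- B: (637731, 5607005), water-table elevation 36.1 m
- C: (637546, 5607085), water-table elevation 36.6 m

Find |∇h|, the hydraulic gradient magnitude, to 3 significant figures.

0.00250

∂h/∂x = (36.1 − 36.5) / (637731 − 637546) = -0.002162
∂h/∂y = (36.6 − 36.5) / (5607085 − 5607005) = +0.001250
|∇h| = √(-0.002162² + 0.001250²) = 0.002497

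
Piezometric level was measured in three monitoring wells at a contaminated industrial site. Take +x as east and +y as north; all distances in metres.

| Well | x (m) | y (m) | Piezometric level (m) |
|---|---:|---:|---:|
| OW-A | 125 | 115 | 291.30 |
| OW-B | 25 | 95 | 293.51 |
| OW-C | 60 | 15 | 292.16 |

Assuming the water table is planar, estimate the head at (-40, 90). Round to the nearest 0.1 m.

With h = a·x + b·y + c and OW-A as origin, the differences give:
  (-100)·a + (-20)·b = +2.21
  (-65)·a + (-100)·b = +0.86
Eliminate b (×(-100) and ×(-20), subtract): 8700·a = -203.800 → a = ∂h/∂x = -0.02343
Back-substitute: b = ∂h/∂y = +0.006626.
h(-40, 90) = 291.30 + (-0.02343)·(-165) + (+0.006626)·(-25) = 291.30 +3.865 -0.166 = 295.000 m.

295.0 m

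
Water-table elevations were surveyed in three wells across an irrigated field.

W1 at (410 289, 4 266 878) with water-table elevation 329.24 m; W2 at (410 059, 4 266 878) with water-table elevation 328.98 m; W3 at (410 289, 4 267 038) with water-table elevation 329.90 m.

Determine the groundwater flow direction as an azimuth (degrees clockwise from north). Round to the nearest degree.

195°

∂h/∂x = (328.98 − 329.24) / (410059 − 410289) = +0.001130
∂h/∂y = (329.90 − 329.24) / (4267038 − 4266878) = +0.004125
Flow direction (−∇h) has components (-0.001130 E, -0.004125 N).
Azimuth = atan2(E, N) = atan2(-0.001130, -0.004125) = 195.3° ≈ 195°.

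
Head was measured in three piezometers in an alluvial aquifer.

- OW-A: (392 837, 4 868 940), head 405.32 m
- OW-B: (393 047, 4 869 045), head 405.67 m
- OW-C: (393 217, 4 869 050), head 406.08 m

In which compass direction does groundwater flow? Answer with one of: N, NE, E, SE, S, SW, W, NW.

Taking OW-A as reference: OW-B−OW-A = (210, 105, +0.35); OW-C−OW-A = (380, 110, +0.76).
Solve a·Δx + b·Δy = Δh: det = 210·110 − 380·105 = -16800.
∂h/∂x = [(+0.35)·110 − (+0.76)·105] / -16800 = +0.002458
∂h/∂y = [210·(+0.76) − 380·(+0.35)] / -16800 = -0.001583
Flow = −∇h = (-0.002458 east, +0.001583 north), which points northwest.

NW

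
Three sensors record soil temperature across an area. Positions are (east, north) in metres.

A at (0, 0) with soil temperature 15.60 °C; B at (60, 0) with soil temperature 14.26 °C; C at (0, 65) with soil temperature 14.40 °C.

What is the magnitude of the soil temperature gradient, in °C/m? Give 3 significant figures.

0.0290 °C/m

∂T/∂x = (14.26 − 15.60) / (60 − 0) = -0.02233
∂T/∂y = (14.40 − 15.60) / (65 − 0) = -0.01846
|∇f| = √(-0.02233² + -0.01846²) = 0.02897 °C/m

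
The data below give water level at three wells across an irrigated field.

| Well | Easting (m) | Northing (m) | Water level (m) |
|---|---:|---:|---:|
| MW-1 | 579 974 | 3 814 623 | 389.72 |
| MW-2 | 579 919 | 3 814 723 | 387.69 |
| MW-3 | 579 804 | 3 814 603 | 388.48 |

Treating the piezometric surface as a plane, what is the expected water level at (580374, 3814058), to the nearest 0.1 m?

Differences from MW-1: to MW-2 (Δx, Δy, Δh) = (-55, 100, -2.03); to MW-3 = (-170, -20, -1.24).
Determinant of the coordinate differences = (-55)·(-20) − (-170)·100 = 18100.
∂h/∂x = [(-2.03)·(-20) − (-1.24)·100] / 18100 = +0.009094
∂h/∂y = [(-55)·(-1.24) − (-170)·(-2.03)] / 18100 = -0.01530
h(580374, 3814058) = 389.72 + (+0.009094)·(400) + (-0.01530)·(-565) = 389.72 +3.638 +8.644 = 402.001 m.

402.0 m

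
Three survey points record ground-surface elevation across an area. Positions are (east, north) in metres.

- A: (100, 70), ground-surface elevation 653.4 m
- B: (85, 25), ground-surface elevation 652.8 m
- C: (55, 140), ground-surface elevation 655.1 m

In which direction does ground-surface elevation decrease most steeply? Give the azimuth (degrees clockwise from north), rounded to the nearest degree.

147°

Differences from A: to B (Δx, Δy, Δh) = (-15, -45, -0.6); to C = (-45, 70, +1.7).
Solve a·Δx + b·Δy = Δz: det = (-15)·70 − (-45)·(-45) = -3075.
∂z/∂x = [(-0.6)·70 − (+1.7)·(-45)] / -3075 = -0.01122
∂z/∂y = [(-15)·(+1.7) − (-45)·(-0.6)] / -3075 = +0.01707
Steepest decrease is along −∇f: components (+0.01122 E, -0.01707 N).
Azimuth = atan2(+0.01122, -0.01707) = 146.7° ≈ 147°.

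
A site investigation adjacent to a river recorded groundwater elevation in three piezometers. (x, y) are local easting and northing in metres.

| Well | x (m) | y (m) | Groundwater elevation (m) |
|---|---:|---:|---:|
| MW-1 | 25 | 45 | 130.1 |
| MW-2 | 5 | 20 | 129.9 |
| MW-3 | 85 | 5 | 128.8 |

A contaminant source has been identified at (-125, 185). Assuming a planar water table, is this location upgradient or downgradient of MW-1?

With h = a·x + b·y + c and MW-1 as origin, the differences give:
  (-20)·a + (-25)·b = -0.2
  60·a + (-40)·b = -1.3
Eliminate b (×(-40) and ×(-25), subtract): 2300·a = -24.50 → a = ∂h/∂x = -0.01065
Back-substitute: b = ∂h/∂y = +0.01652.
Head at (-125, 185) = 130.1 + (-0.01065)·(-150) + (+0.01652)·(140) = 134.01 m.
That is higher than the 130.1 m at MW-1, so the point is upgradient.

upgradient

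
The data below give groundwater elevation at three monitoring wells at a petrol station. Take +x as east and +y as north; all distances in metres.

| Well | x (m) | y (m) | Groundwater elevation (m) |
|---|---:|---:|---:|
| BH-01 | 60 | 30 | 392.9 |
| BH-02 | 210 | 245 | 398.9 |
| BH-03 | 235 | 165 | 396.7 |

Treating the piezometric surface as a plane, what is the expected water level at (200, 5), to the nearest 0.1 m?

392.3 m

Three-point gradient (reference BH-01): Δ to BH-02 = (150, 215, +6.0), Δ to BH-03 = (175, 135, +3.8).
∂h/∂x = +0.0004029, ∂h/∂y = +0.02763 (det = -17375).
h(200, 5) = 392.9 + (+0.0004029)·(140) + (+0.02763)·(-25) = 392.9 +0.056 -0.691 = 392.266 m.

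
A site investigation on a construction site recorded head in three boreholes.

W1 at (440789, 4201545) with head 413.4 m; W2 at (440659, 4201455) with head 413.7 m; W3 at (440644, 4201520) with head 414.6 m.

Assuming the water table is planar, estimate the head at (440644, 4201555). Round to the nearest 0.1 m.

415.0 m

Three-point gradient (reference W1): Δ to W2 = (-130, -90, +0.3), Δ to W3 = (-145, -25, +1.2).
∂h/∂x = -0.01026, ∂h/∂y = +0.01148 (det = -9800).
h(440644, 4201555) = 413.4 + (-0.01026)·(-145) + (+0.01148)·(10) = 413.4 +1.487 +0.115 = 415.002 m.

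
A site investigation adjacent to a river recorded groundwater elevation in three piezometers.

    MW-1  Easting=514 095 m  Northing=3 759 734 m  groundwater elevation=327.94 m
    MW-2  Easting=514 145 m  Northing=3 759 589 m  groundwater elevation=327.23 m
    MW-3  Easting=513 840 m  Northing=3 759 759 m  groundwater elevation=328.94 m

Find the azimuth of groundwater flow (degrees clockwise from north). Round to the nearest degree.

Differences from MW-1: to MW-2 (Δx, Δy, Δh) = (50, -145, -0.71); to MW-3 = (-255, 25, +1.00).
Determinant of the coordinate differences = 50·25 − (-255)·(-145) = -35725.
∂h/∂x = [(-0.71)·25 − (+1.00)·(-145)] / -35725 = -0.003562
∂h/∂y = [50·(+1.00) − (-255)·(-0.71)] / -35725 = +0.003668
Flow direction (−∇h) has components (+0.003562 E, -0.003668 N).
Azimuth = atan2(E, N) = atan2(+0.003562, -0.003668) = 135.8° ≈ 136°.

136°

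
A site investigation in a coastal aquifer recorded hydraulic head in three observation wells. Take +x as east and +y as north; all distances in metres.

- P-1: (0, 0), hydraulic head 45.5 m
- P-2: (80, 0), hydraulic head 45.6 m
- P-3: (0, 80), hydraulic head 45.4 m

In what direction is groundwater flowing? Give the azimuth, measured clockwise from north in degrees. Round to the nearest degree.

315°

∂h/∂x = (45.6 − 45.5) / (80 − 0) = +0.001250
∂h/∂y = (45.4 − 45.5) / (80 − 0) = -0.001250
Flow direction (−∇h) has components (-0.001250 E, +0.001250 N).
Azimuth = atan2(E, N) = atan2(-0.001250, +0.001250) = 315.0° ≈ 315°.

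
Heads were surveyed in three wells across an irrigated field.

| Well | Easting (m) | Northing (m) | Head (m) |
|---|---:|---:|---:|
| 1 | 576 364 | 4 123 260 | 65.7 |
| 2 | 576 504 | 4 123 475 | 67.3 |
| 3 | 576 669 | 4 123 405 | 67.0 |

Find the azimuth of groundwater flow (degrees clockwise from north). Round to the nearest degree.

Differences from 1: to 2 (Δx, Δy, Δh) = (140, 215, +1.6); to 3 = (305, 145, +1.3).
Determinant of the coordinate differences = 140·145 − 305·215 = -45275.
∂h/∂x = [(+1.6)·145 − (+1.3)·215] / -45275 = +0.001049
∂h/∂y = [140·(+1.3) − 305·(+1.6)] / -45275 = +0.006759
Flow direction (−∇h) has components (-0.001049 E, -0.006759 N).
Azimuth = atan2(E, N) = atan2(-0.001049, -0.006759) = 188.8° ≈ 189°.

189°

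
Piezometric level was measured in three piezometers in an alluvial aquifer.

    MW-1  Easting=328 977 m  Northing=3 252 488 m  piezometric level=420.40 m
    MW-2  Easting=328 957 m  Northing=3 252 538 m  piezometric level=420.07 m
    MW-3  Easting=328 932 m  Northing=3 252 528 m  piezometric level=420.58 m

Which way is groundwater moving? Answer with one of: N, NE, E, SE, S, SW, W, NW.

Taking MW-1 as reference: MW-2−MW-1 = (-20, 50, -0.33); MW-3−MW-1 = (-45, 40, +0.18).
Solve a·Δx + b·Δy = Δh: det = (-20)·40 − (-45)·50 = 1450.
∂h/∂x = [(-0.33)·40 − (+0.18)·50] / 1450 = -0.01531
∂h/∂y = [(-20)·(+0.18) − (-45)·(-0.33)] / 1450 = -0.01272
Flow = −∇h = (+0.01531 east, +0.01272 north), which points northeast.

NE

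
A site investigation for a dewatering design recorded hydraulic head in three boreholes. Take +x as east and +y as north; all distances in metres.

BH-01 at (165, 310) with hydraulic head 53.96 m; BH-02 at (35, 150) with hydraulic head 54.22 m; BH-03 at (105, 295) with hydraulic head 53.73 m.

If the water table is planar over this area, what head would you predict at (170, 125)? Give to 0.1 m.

Three-point gradient (reference BH-01): Δ to BH-02 = (-130, -160, +0.26), Δ to BH-03 = (-60, -15, -0.23).
∂h/∂x = +0.005320, ∂h/∂y = -0.005948 (det = -7650).
h(170, 125) = 53.96 + (+0.005320)·(5) + (-0.005948)·(-185) = 53.96 +0.027 +1.100 = 55.087 m.

55.1 m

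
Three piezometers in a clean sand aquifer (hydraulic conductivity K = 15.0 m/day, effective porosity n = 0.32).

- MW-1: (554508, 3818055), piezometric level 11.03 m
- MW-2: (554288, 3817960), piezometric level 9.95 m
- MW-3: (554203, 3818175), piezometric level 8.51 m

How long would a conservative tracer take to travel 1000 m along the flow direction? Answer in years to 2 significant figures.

7.5 years

Differences from MW-1: to MW-2 (Δx, Δy, Δh) = (-220, -95, -1.08); to MW-3 = (-305, 120, -2.52).
Solve a·Δx + b·Δy = Δh: det = (-220)·120 − (-305)·(-95) = -55375.
∂h/∂x = [(-1.08)·120 − (-2.52)·(-95)] / -55375 = +0.006664
∂h/∂y = [(-220)·(-2.52) − (-305)·(-1.08)] / -55375 = -0.004063
|∇h| = √(0.006664² + -0.004063²) = 0.007805
Seepage velocity v = K·i/n = 15.0 × 0.007805 / 0.32 = 0.3659 m/day.
t = 1000 / 0.3659 = 2733 days = 7.48 years.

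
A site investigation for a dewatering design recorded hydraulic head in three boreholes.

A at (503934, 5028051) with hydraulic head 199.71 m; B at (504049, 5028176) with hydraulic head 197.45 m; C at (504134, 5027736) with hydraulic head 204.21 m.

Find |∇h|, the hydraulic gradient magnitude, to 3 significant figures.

0.0160

Taking A as reference: B−A = (115, 125, -2.26); C−A = (200, -315, +4.50).
Solve a·Δx + b·Δy = Δh: det = 115·(-315) − 200·125 = -61225.
∂h/∂x = [(-2.26)·(-315) − (+4.50)·125] / -61225 = -0.002440
∂h/∂y = [115·(+4.50) − 200·(-2.26)] / -61225 = -0.01584
|∇h| = √(-0.002440² + -0.01584²) = 0.01603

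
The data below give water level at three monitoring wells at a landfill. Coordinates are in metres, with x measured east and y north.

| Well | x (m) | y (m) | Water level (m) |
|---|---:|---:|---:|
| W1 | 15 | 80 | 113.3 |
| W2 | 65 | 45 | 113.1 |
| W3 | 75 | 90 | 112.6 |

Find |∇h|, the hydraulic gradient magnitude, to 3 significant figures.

0.0135

Three-point gradient (reference W1): Δ to W2 = (50, -35, -0.2), Δ to W3 = (60, 10, -0.7).
∂h/∂x = -0.01019, ∂h/∂y = -0.008846 (det = 2600).
|∇h| = √(-0.01019² + -0.008846²) = 0.01349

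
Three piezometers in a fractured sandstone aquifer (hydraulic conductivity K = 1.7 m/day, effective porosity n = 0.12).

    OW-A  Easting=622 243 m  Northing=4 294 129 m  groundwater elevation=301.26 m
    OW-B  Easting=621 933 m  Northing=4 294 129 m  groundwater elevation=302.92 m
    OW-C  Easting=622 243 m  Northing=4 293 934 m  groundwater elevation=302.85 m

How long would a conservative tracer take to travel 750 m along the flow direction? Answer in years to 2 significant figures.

15 years

∂h/∂x = (302.92 − 301.26) / (621933 − 622243) = -0.005355
∂h/∂y = (302.85 − 301.26) / (4293934 − 4294129) = -0.008154
|∇h| = √(-0.005355² + -0.008154²) = 0.009755
Seepage velocity v = K·i/n = 1.7 × 0.009755 / 0.12 = 0.1382 m/day.
t = 750 / 0.1382 = 5427 days = 14.9 years.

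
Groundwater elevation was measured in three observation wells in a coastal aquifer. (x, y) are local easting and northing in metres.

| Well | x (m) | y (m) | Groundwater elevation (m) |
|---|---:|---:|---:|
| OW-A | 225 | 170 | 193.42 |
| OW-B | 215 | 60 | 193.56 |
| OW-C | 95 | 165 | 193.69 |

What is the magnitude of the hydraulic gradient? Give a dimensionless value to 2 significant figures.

Differences from OW-A: to OW-B (Δx, Δy, Δh) = (-10, -110, +0.14); to OW-C = (-130, -5, +0.27).
Solve a·Δx + b·Δy = Δh: det = (-10)·(-5) − (-130)·(-110) = -14250.
∂h/∂x = [(+0.14)·(-5) − (+0.27)·(-110)] / -14250 = -0.002035
∂h/∂y = [(-10)·(+0.27) − (-130)·(+0.14)] / -14250 = -0.001088
|∇h| = √(-0.002035² + -0.001088²) = 0.002308

0.0023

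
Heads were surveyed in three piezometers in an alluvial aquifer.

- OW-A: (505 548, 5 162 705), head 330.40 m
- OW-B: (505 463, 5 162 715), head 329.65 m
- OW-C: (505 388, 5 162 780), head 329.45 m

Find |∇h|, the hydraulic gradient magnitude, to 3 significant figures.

0.0128

Three-point gradient (reference OW-A): Δ to OW-B = (-85, 10, -0.75), Δ to OW-C = (-160, 75, -0.95).
∂h/∂x = +0.009791, ∂h/∂y = +0.008220 (det = -4775).
|∇h| = √(0.009791² + 0.008220²) = 0.01278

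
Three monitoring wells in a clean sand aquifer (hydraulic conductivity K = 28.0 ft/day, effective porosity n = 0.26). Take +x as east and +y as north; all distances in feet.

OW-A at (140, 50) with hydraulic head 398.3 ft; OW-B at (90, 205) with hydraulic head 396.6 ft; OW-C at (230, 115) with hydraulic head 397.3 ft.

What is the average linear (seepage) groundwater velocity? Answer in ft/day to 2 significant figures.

1.3 ft/day

Differences from OW-A: to OW-B (Δx, Δy, Δh) = (-50, 155, -1.7); to OW-C = (90, 65, -1.0).
Determinant of the coordinate differences = (-50)·65 − 90·155 = -17200.
∂h/∂x = [(-1.7)·65 − (-1.0)·155] / -17200 = -0.002587
∂h/∂y = [(-50)·(-1.0) − 90·(-1.7)] / -17200 = -0.01180
|∇h| = √(-0.002587² + -0.01180²) = 0.01208
Seepage velocity v = K·i/n = 28.0 × 0.01208 / 0.26 = 1.301 ft/day.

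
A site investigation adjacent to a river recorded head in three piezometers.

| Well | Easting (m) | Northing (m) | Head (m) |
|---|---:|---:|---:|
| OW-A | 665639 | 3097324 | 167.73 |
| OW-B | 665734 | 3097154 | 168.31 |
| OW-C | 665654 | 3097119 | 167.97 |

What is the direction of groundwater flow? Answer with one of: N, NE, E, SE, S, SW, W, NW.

Differences from OW-A: to OW-B (Δx, Δy, Δh) = (95, -170, +0.58); to OW-C = (15, -205, +0.24).
Determinant of the coordinate differences = 95·(-205) − 15·(-170) = -16925.
∂h/∂x = [(+0.58)·(-205) − (+0.24)·(-170)] / -16925 = +0.004614
∂h/∂y = [95·(+0.24) − 15·(+0.58)] / -16925 = -0.0008331
Flow = −∇h = (-0.004614 east, +0.0008331 north), which points west.

W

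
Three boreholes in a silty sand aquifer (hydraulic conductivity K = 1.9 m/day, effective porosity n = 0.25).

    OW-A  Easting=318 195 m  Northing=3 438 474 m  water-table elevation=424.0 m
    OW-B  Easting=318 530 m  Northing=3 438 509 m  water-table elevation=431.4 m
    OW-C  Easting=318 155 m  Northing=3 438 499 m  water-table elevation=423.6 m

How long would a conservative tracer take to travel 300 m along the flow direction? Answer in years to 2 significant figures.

Taking OW-A as reference: OW-B−OW-A = (335, 35, +7.4); OW-C−OW-A = (-40, 25, -0.4).
Solve a·Δx + b·Δy = Δh: det = 335·25 − (-40)·35 = 9775.
∂h/∂x = [(+7.4)·25 − (-0.4)·35] / 9775 = +0.02036
∂h/∂y = [335·(-0.4) − (-40)·(+7.4)] / 9775 = +0.01657
|∇h| = √(0.02036² + 0.01657²) = 0.02625
Seepage velocity v = K·i/n = 1.9 × 0.02625 / 0.25 = 0.1995 m/day.
t = 300 / 0.1995 = 1504 days = 4.12 years.

4.1 years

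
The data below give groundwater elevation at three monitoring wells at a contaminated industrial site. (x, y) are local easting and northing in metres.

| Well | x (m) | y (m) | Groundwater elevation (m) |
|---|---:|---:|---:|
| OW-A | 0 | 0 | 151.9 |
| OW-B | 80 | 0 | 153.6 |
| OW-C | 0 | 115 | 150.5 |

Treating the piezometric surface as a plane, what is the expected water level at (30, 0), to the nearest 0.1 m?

∂h/∂x = (153.6 − 151.9) / (80 − 0) = +0.02125
∂h/∂y = (150.5 − 151.9) / (115 − 0) = -0.01217
h(30, 0) = 151.9 + (+0.02125)·(30) + (-0.01217)·(0) = 151.9 +0.637 -0.000 = 152.537 m.

152.5 m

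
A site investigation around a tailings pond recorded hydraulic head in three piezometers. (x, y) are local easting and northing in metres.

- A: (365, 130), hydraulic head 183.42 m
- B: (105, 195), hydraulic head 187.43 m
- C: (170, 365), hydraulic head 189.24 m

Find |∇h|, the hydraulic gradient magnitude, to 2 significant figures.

With h = a·x + b·y + c and A as origin, the differences give:
  (-260)·a + 65·b = +4.01
  (-195)·a + 235·b = +5.82
Eliminate b (×235 and ×65, subtract): -48425·a = 564.050 → a = ∂h/∂x = -0.01165
Back-substitute: b = ∂h/∂y = +0.01510.
|∇h| = √(-0.01165² + 0.01510²) = 0.01907

0.019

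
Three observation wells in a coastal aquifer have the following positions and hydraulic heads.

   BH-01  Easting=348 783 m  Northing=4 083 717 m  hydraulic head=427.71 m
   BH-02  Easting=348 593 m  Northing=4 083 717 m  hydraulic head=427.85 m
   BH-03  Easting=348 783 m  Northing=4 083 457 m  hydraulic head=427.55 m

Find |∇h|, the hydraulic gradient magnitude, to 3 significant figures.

∂h/∂x = (427.85 − 427.71) / (348593 − 348783) = -0.0007368
∂h/∂y = (427.55 − 427.71) / (4083457 − 4083717) = +0.0006154
|∇h| = √(-0.0007368² + 0.0006154²) = 0.00096

0.000960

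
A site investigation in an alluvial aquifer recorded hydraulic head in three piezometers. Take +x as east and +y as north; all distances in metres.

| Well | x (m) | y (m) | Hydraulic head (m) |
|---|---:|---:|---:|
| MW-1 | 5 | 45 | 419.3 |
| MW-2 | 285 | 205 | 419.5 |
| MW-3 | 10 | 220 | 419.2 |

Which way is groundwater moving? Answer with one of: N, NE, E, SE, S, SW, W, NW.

Taking MW-1 as reference: MW-2−MW-1 = (280, 160, +0.2); MW-3−MW-1 = (5, 175, -0.1).
Solve a·Δx + b·Δy = Δh: det = 280·175 − 5·160 = 48200.
∂h/∂x = [(+0.2)·175 − (-0.1)·160] / 48200 = +0.001058
∂h/∂y = [280·(-0.1) − 5·(+0.2)] / 48200 = -0.0006017
Flow = −∇h = (-0.001058 east, +0.0006017 north), which points northwest.

NW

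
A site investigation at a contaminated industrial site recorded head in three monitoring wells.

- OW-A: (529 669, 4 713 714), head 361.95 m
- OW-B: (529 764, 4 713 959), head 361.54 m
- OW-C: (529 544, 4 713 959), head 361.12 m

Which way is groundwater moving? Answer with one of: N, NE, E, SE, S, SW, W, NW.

With h = a·x + b·y + c and OW-A as origin, the differences give:
  95·a + 245·b = -0.41
  (-125)·a + 245·b = -0.83
Eliminate b (×245 and ×245, subtract): 53900·a = 102.900 → a = ∂h/∂x = +0.001909
Back-substitute: b = ∂h/∂y = -0.002414.
Flow = −∇h = (-0.001909 east, +0.002414 north), which points northwest.

NW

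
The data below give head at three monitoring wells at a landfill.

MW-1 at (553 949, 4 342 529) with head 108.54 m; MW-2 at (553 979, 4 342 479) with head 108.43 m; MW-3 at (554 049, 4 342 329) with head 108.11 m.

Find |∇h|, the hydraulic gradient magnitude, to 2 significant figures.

0.0020

Taking MW-1 as reference: MW-2−MW-1 = (30, -50, -0.11); MW-3−MW-1 = (100, -200, -0.43).
Solve a·Δx + b·Δy = Δh: det = 30·(-200) − 100·(-50) = -1000.
∂h/∂x = [(-0.11)·(-200) − (-0.43)·(-50)] / -1000 = -0.0005000
∂h/∂y = [30·(-0.43) − 100·(-0.11)] / -1000 = +0.001900
|∇h| = √(-0.0005000² + 0.001900²) = 0.001965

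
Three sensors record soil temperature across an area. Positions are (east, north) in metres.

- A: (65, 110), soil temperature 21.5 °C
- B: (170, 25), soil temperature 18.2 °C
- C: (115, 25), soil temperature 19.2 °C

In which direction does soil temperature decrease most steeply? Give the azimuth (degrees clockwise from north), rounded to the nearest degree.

Taking A as reference: B−A = (105, -85, -3.3); C−A = (50, -85, -2.3).
Solve a·Δx + b·Δy = ΔT: det = 105·(-85) − 50·(-85) = -4675.
∂T/∂x = [(-3.3)·(-85) − (-2.3)·(-85)] / -4675 = -0.01818
∂T/∂y = [105·(-2.3) − 50·(-3.3)] / -4675 = +0.01636
Steepest decrease is along −∇f: components (+0.01818 E, -0.01636 N).
Azimuth = atan2(+0.01818, -0.01636) = 132.0° ≈ 132°.

132°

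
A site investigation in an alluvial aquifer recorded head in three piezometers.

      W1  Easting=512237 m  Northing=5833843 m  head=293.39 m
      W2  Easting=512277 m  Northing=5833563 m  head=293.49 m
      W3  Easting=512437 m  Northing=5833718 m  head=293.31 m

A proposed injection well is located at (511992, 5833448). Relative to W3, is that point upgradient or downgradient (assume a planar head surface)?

Taking W1 as reference: W2−W1 = (40, -280, +0.10); W3−W1 = (200, -125, -0.08).
Solve a·Δx + b·Δy = Δh: det = 40·(-125) − 200·(-280) = 51000.
∂h/∂x = [(+0.10)·(-125) − (-0.08)·(-280)] / 51000 = -0.0006843
∂h/∂y = [40·(-0.08) − 200·(+0.10)] / 51000 = -0.0004549
Head at (511992, 5833448) = 293.39 + (-0.0006843)·(-245) + (-0.0004549)·(-395) = 293.74 m.
That is higher than the 293.31 m at W3, so the point is upgradient.

upgradient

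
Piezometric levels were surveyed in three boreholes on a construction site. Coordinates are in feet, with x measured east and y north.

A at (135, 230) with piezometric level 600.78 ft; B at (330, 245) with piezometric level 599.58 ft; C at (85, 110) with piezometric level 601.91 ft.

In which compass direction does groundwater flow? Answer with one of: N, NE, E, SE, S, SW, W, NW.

NE

Taking A as reference: B−A = (195, 15, -1.20); C−A = (-50, -120, +1.13).
Solve a·Δx + b·Δy = Δh: det = 195·(-120) − (-50)·15 = -22650.
∂h/∂x = [(-1.20)·(-120) − (+1.13)·15] / -22650 = -0.005609
∂h/∂y = [195·(+1.13) − (-50)·(-1.20)] / -22650 = -0.007079
Flow = −∇h = (+0.005609 east, +0.007079 north), which points northeast.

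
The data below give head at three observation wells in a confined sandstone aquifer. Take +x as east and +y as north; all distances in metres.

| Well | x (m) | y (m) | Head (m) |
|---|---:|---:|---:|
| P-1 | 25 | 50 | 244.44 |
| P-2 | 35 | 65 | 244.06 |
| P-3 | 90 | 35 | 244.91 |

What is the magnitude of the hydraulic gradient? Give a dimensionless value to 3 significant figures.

0.0262

Taking P-1 as reference: P-2−P-1 = (10, 15, -0.38); P-3−P-1 = (65, -15, +0.47).
Solve a·Δx + b·Δy = Δh: det = 10·(-15) − 65·15 = -1125.
∂h/∂x = [(-0.38)·(-15) − (+0.47)·15] / -1125 = +0.001200
∂h/∂y = [10·(+0.47) − 65·(-0.38)] / -1125 = -0.02613
|∇h| = √(0.001200² + -0.02613²) = 0.02616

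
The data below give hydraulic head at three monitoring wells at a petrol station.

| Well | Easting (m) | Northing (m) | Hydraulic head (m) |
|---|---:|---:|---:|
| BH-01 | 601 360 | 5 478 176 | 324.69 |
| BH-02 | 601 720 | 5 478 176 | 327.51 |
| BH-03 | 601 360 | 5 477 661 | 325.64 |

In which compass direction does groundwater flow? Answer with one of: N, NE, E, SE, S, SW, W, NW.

W

∂h/∂x = (327.51 − 324.69) / (601720 − 601360) = +0.007833
∂h/∂y = (325.64 − 324.69) / (5477661 − 5478176) = -0.001845
Flow = −∇h = (-0.007833 east, +0.001845 north), which points west.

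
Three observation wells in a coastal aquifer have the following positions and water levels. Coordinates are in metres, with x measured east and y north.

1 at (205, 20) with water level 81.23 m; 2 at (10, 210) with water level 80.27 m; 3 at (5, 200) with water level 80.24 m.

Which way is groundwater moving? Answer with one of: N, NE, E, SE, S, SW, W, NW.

With h = a·x + b·y + c and 1 as origin, the differences give:
  (-195)·a + 190·b = -0.96
  (-200)·a + 180·b = -0.99
Eliminate b (×180 and ×190, subtract): 2900·a = 15.300 → a = ∂h/∂x = +0.005276
Back-substitute: b = ∂h/∂y = +0.0003621.
Flow = −∇h = (-0.005276 east, -0.0003621 north), which points west.

W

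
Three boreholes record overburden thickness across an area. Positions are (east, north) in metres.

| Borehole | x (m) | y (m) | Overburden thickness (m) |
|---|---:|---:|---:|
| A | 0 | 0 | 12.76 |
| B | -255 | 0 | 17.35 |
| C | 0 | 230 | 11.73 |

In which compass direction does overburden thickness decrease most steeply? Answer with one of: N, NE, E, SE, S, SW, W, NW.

∂d/∂x = (17.35 − 12.76) / (-255 − 0) = -0.01800
∂d/∂y = (11.73 − 12.76) / (230 − 0) = -0.004478
Steepest decrease is along −∇f = (+0.01800 E, +0.004478 N) → east.

E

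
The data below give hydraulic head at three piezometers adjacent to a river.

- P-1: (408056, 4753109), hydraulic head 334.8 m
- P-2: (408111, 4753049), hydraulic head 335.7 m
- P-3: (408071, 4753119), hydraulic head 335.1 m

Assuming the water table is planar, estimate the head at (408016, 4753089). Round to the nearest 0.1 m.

With h = a·x + b·y + c and P-1 as origin, the differences give:
  55·a + (-60)·b = +0.9
  15·a + 10·b = +0.3
Eliminate b (×10 and ×(-60), subtract): 1450·a = 27.00 → a = ∂h/∂x = +0.01862
Back-substitute: b = ∂h/∂y = +0.002069.
h(408016, 4753089) = 334.8 + (+0.01862)·(-40) + (+0.002069)·(-20) = 334.8 -0.745 -0.041 = 334.014 m.

334.0 m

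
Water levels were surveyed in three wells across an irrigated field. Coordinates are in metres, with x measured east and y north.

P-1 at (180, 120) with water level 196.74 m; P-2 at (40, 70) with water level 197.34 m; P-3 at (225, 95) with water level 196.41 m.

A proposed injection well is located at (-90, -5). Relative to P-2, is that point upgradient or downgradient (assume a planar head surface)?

Differences from P-1: to P-2 (Δx, Δy, Δh) = (-140, -50, +0.60); to P-3 = (45, -25, -0.33).
Solve a·Δx + b·Δy = Δh: det = (-140)·(-25) − 45·(-50) = 5750.
∂h/∂x = [(+0.60)·(-25) − (-0.33)·(-50)] / 5750 = -0.005478
∂h/∂y = [(-140)·(-0.33) − 45·(+0.60)] / 5750 = +0.003339
Head at (-90, -5) = 196.74 + (-0.005478)·(-270) + (+0.003339)·(-125) = 197.80 m.
That is higher than the 197.34 m at P-2, so the point is upgradient.

upgradient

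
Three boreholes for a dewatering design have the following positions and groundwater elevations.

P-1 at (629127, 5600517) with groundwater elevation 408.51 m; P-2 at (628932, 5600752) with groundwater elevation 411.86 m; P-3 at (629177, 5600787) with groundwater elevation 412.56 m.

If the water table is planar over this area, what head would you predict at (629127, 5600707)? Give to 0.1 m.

Three-point gradient (reference P-1): Δ to P-2 = (-195, 235, +3.35), Δ to P-3 = (50, 270, +4.05).
∂h/∂x = +0.0007337, ∂h/∂y = +0.01486 (det = -64400).
h(629127, 5600707) = 408.51 + (+0.0007337)·(0) + (+0.01486)·(190) = 408.51 +0.000 +2.824 = 411.334 m.

411.3 m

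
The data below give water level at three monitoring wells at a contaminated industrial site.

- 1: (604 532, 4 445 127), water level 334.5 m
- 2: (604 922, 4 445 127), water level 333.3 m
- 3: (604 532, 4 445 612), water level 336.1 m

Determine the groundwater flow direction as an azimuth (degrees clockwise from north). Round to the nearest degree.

137°

∂h/∂x = (333.3 − 334.5) / (604922 − 604532) = -0.003077
∂h/∂y = (336.1 − 334.5) / (4445612 − 4445127) = +0.003299
Flow direction (−∇h) has components (+0.003077 E, -0.003299 N).
Azimuth = atan2(E, N) = atan2(+0.003077, -0.003299) = 137.0° ≈ 137°.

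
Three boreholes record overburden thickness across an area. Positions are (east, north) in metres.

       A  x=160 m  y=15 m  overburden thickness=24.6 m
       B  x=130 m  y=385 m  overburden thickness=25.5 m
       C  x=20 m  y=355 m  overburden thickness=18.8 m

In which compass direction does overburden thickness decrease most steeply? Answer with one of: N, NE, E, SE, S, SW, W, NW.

W

Taking A as reference: B−A = (-30, 370, +0.9); C−A = (-140, 340, -5.8).
Solve a·Δx + b·Δy = Δd: det = (-30)·340 − (-140)·370 = 41600.
∂d/∂x = [(+0.9)·340 − (-5.8)·370] / 41600 = +0.05894
∂d/∂y = [(-30)·(-5.8) − (-140)·(+0.9)] / 41600 = +0.007212
Steepest decrease is along −∇f = (-0.05894 E, -0.007212 N) → west.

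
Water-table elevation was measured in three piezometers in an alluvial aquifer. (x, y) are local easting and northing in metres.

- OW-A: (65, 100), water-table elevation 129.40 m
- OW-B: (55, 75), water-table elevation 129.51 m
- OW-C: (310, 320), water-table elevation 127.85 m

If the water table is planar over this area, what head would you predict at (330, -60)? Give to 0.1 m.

Taking OW-A as reference: OW-B−OW-A = (-10, -25, +0.11); OW-C−OW-A = (245, 220, -1.55).
Determinant of the coordinate differences = (-10)·220 − 245·(-25) = 3925.
∂h/∂x = [(+0.11)·220 − (-1.55)·(-25)] / 3925 = -0.003707
∂h/∂y = [(-10)·(-1.55) − 245·(+0.11)] / 3925 = -0.002917
h(330, -60) = 129.40 + (-0.003707)·(265) + (-0.002917)·(-160) = 129.40 -0.982 +0.467 = 128.884 m.

128.9 m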